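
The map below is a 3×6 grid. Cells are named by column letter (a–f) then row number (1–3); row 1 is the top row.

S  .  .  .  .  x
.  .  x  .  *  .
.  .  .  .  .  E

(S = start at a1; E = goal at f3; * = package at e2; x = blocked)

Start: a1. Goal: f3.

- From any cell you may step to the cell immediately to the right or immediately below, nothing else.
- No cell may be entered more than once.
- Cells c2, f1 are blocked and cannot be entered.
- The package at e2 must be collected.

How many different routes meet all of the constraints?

4

A right/down-only route from a1 to f3 makes exactly 2 down-moves and 5 right-moves in some order.
With no other constraints that would be C(7,2) = 21 routes.
Split at e2 and multiply the segment counts (each segment already excludes blocked cells): a1→e2: 2; e2→f3: 2; product = 4.
That gives 4 routes.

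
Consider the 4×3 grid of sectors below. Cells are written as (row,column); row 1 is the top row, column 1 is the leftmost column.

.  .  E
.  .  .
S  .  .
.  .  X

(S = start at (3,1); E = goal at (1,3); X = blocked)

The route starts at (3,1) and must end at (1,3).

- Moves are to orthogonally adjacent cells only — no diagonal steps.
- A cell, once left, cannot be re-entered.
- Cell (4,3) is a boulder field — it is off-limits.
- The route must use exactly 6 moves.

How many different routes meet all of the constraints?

7

Need simple routes of exactly 6 moves from (3,1) to (1,3) (Manhattan distance 4, so 1 moves are spent on a detour and 1 undoing it).
Enumerating: (3,1) (2,1) (1,1) (1,2) (2,2) (2,3) (1,3) | (3,1) (2,1) (2,2) (3,2) (3,3) (2,3) (1,3) | (3,1) (4,1) (4,2) (3,2) (2,2) (1,2) (1,3) | (3,1) (4,1) (4,2) (3,2) (2,2) (2,3) (1,3) | (3,1) (4,1) (4,2) (3,2) (3,3) (2,3) (1,3) | (3,1) (3,2) (2,2) (2,1) (1,1) (1,2) (1,3) | (3,1) (3,2) (3,3) (2,3) (2,2) (1,2) (1,3).
That gives 7 routes.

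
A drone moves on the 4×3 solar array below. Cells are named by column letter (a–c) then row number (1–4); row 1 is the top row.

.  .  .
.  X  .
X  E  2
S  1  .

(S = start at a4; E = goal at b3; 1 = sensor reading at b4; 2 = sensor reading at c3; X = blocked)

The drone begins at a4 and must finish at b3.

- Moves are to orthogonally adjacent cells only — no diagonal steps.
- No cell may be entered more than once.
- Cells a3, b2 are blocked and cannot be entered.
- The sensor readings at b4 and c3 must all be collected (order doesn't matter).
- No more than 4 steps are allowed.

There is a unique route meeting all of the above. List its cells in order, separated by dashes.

a4 - b4 - c4 - c3 - b3

The 4-move cap with required stops at b4, c3 leaves no slack for detours.
Route from a4: right 2 to c4, up 1 to c3, left 1 to b3 — 4 moves in all.
Check: all required cells visited; 4 ≤ 4 moves.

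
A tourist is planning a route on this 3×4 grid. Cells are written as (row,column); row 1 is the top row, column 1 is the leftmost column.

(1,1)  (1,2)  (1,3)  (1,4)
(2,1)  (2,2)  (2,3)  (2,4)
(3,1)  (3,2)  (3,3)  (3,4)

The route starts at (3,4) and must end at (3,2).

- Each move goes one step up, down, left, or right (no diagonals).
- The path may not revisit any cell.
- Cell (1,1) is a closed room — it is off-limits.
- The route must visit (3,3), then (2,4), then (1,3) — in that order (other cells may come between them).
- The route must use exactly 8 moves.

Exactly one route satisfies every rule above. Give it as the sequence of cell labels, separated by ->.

The waypoints must appear in the order (3,3), (2,4), (1,3), with no cell reused.
Route from (3,4): left to (3,3), up to (2,3), right to (2,4), up to (1,4), 2× left (reaching (1,2)), 2× down (reaching (3,2)) — 8 moves in all.
Check: order respected ((3,3) at step 1, (2,4) at step 3, (1,3) at step 5); 8 moves as required.

(3,4) -> (3,3) -> (2,3) -> (2,4) -> (1,4) -> (1,3) -> (1,2) -> (2,2) -> (3,2)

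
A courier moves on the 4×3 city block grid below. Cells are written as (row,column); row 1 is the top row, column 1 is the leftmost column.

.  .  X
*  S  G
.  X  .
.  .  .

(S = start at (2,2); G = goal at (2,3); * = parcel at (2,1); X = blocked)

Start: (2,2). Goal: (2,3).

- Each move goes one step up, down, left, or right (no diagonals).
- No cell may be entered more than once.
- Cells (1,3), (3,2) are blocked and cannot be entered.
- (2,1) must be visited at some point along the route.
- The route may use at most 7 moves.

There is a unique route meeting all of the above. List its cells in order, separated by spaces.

The 7-move cap with required stops at (2,1) leaves no slack for detours.
Route from (2,2): left 1 to (2,1), down 2 to (4,1), right 2 to (4,3), up 2 to (2,3) — 7 moves in all.
Check: all required cells visited; 7 ≤ 7 moves.

(2,2) (2,1) (3,1) (4,1) (4,2) (4,3) (3,3) (2,3)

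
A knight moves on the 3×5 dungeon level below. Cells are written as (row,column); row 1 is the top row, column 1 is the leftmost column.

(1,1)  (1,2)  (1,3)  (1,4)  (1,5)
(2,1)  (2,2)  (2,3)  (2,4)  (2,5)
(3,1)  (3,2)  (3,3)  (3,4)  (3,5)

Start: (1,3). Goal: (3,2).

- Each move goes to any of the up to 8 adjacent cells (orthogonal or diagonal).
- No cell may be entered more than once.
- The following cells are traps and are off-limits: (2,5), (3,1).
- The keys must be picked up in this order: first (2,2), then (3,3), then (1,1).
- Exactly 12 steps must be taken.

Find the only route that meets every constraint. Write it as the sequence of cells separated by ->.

(1,3) -> (2,2) -> (3,3) -> (3,4) -> (3,5) -> (2,4) -> (1,5) -> (1,4) -> (2,3) -> (1,2) -> (1,1) -> (2,1) -> (3,2)

The waypoints must appear in the order (2,2), (3,3), (1,1), with no cell reused.
Route from (1,3): down-left 1 to (2,2), down-right 1 to (3,3), right 2 to (3,5), up-left 1 to (2,4), up-right 1 to (1,5), left 1 to (1,4), down-left 1 to (2,3), up-left 1 to (1,2), left 1 to (1,1), down 1 to (2,1), down-right 1 to (3,2) — 12 moves in all.
Check: order respected ((2,2) at step 1, (3,3) at step 2, (1,1) at step 10); 12 moves as required.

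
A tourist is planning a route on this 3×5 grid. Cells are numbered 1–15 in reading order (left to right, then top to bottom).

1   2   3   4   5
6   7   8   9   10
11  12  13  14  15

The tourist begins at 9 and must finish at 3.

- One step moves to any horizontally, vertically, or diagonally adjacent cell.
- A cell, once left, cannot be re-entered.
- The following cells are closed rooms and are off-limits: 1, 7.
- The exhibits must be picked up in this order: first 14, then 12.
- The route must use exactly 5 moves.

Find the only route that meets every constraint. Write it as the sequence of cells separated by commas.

The waypoints must appear in the order 14, 12, with no cell reused.
Route from 9: down to 14, 2× left (reaching 12), up-right to 8, up to 3 — 5 moves in all.
Check: order respected (14 at step 1, 12 at step 3); 5 moves as required.

9, 14, 13, 12, 8, 3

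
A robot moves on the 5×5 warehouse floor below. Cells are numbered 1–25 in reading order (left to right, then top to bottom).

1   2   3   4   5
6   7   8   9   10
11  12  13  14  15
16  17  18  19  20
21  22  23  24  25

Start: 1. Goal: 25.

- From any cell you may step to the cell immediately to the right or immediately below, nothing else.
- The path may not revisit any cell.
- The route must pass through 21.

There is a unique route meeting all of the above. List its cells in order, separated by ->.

Moves only go right or down, so the column and row indices never decrease.
Route from 1: down 4 to 21, right 4 to 25 — 8 moves in all.
Check: all required cells visited.

1 -> 6 -> 11 -> 16 -> 21 -> 22 -> 23 -> 24 -> 25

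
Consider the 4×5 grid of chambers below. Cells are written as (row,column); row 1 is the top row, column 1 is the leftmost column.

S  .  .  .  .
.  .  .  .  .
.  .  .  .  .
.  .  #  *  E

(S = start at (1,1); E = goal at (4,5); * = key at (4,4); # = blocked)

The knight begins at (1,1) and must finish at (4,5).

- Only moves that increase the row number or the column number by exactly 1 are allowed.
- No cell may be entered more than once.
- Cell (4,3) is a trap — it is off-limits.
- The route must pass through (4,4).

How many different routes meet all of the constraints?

10

A right/down-only route from (1,1) to (4,5) makes exactly 3 down-moves and 4 right-moves in some order.
With no other constraints that would be C(7,3) = 35 routes.
Split at (4,4) and multiply the segment counts (each segment already excludes blocked cells): (1,1)→(4,4): 10; (4,4)→(4,5): 1; product = 10.
That gives 10 routes.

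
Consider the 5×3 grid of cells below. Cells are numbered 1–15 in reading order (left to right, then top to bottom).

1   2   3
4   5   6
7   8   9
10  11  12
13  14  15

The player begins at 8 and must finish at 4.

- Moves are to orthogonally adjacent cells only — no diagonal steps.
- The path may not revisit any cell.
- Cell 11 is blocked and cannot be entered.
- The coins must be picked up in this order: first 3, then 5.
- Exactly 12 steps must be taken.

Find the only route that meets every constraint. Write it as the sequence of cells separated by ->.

The waypoints must appear in the order 3, 5, with no cell reused.
Route from 8: left 1 to 7, down 2 to 13, right 2 to 15, up 4 to 3, left 1 to 2, down 1 to 5, left 1 to 4 — 12 moves in all.
Check: order respected (3 at step 9, 5 at step 11); 12 moves as required.

8 -> 7 -> 10 -> 13 -> 14 -> 15 -> 12 -> 9 -> 6 -> 3 -> 2 -> 5 -> 4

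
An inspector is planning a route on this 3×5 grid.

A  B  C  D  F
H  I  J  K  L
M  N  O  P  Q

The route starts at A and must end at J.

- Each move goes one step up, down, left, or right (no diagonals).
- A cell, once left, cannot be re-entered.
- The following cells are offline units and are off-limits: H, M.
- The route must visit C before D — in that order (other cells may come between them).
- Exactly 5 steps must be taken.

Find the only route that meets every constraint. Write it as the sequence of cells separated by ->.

The waypoints must appear in the order C, D, with no cell reused.
Route from A: 3× right (reaching D), down to K, left to J — 5 moves in all.
Check: order respected (C at step 2, D at step 3); 5 moves as required.

A -> B -> C -> D -> K -> J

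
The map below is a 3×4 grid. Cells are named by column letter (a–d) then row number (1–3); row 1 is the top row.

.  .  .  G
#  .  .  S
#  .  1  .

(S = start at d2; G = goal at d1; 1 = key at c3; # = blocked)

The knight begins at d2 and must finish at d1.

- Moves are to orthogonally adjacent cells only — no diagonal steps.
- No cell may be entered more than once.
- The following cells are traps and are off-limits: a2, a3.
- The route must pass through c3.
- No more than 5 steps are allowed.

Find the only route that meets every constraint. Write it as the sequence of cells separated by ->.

The budget equals the shortest possible length, so every move has to be on a shortest route through the required cells.
Route from d2: down 1 to d3, left 1 to c3, up 2 to c1, right 1 to d1 — 5 moves in all.
Check: all required cells visited; 5 ≤ 5 moves.

d2 -> d3 -> c3 -> c2 -> c1 -> d1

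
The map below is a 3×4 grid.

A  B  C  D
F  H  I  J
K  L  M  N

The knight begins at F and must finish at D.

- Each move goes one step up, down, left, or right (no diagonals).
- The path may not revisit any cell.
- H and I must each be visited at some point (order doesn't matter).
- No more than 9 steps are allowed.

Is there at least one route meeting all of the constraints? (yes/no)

yes

One route that works: F → H → I → C → D.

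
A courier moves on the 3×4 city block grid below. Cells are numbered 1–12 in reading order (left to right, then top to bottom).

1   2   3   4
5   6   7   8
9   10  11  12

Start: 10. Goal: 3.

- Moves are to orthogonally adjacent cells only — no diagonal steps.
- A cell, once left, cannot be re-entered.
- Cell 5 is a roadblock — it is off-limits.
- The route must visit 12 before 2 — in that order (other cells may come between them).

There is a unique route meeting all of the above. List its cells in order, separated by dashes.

10 - 11 - 12 - 8 - 7 - 6 - 2 - 3

The waypoints must appear in the order 12, 2, with no cell reused.
Route from 10: right 2 to 12, up 1 to 8, left 2 to 6, up 1 to 2, right 1 to 3 — 7 moves in all.
Check: order respected (12 at step 2, 2 at step 6).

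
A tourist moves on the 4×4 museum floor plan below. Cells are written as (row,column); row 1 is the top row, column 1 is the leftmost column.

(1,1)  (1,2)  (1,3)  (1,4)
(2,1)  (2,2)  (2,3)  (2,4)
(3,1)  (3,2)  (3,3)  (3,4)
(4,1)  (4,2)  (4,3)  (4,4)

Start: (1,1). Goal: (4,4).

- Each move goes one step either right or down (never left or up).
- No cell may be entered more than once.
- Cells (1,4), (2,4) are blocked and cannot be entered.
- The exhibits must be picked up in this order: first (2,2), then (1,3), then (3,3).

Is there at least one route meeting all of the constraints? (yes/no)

no

(1,3) lies above (2,2), so going from (2,2) to (1,3) would need an upward move — but moves only go right/down, so (2,2) cannot be visited before (1,3).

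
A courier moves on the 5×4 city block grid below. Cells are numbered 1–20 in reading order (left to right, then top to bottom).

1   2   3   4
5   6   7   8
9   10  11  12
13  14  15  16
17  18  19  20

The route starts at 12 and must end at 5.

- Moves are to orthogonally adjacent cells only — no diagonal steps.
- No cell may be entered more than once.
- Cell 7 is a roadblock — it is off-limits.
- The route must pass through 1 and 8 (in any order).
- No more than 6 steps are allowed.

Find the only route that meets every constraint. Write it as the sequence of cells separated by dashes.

Any route must reach 1 and 8 and still end at 5 within 6 moves, so the order of the required stops is forced.
Route from 12: 2× up (reaching 4), 3× left (reaching 1), down to 5 — 6 moves in all.
Check: all required cells visited; 6 ≤ 6 moves.

12 - 8 - 4 - 3 - 2 - 1 - 5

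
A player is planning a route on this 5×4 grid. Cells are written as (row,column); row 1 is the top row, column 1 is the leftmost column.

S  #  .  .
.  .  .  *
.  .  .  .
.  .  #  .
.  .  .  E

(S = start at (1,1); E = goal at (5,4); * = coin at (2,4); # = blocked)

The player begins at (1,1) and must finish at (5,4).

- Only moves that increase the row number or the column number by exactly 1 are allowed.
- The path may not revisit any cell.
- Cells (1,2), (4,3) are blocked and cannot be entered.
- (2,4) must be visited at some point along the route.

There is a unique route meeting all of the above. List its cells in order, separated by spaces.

(1,1) (2,1) (2,2) (2,3) (2,4) (3,4) (4,4) (5,4)

Moves only go right or down, so the column and row indices never decrease.
Route from (1,1): down to (2,1), 3× right (reaching (2,4)), 3× down (reaching (5,4)) — 7 moves in all.
Check: all required cells visited.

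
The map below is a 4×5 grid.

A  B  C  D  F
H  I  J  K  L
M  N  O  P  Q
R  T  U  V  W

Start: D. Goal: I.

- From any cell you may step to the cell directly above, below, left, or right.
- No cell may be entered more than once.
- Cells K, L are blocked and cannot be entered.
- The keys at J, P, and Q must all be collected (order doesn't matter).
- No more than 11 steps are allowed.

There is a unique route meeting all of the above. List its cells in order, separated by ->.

Any route must reach J, P, and Q and still end at I within 11 moves, so the order of the required stops is forced.
Route from D: left to C, 2× down (reaching O), 2× right (reaching Q), down to W, 3× left (reaching T), 2× up (reaching I) — 11 moves in all.
Check: all required cells visited; 11 ≤ 11 moves.

D -> C -> J -> O -> P -> Q -> W -> V -> U -> T -> N -> I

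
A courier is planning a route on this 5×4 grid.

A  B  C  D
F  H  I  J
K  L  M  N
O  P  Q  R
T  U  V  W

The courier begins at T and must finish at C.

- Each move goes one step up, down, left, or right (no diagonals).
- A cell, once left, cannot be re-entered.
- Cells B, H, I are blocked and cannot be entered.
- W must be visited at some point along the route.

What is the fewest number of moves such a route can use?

8

Any route passes through W somewhere between T and C. Summing Manhattan distances along the two legs (T → W → C) gives a lower bound of 3 + 5 = 8 moves.
A route of 8 moves achieves this: T → U → V → W → R → N → J → D → C.
Since 8 matches the lower bound, it is optimal.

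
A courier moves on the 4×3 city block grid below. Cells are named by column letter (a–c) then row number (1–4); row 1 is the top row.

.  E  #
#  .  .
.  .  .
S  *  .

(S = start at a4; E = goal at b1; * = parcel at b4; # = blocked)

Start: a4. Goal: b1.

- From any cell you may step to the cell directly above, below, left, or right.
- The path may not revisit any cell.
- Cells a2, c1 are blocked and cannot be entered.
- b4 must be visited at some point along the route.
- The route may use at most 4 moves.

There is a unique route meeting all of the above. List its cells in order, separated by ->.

The budget equals the shortest possible length, so every move has to be on a shortest route through the required cells.
Route from a4: right 1 to b4, up 3 to b1 — 4 moves in all.
Check: all required cells visited; 4 ≤ 4 moves.

a4 -> b4 -> b3 -> b2 -> b1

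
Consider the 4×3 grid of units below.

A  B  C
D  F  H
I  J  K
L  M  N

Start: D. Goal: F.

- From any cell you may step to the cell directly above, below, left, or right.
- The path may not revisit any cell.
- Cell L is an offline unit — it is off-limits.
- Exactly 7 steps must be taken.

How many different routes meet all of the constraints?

Need simple routes of exactly 7 moves from D to F (Manhattan distance 1, so 3 moves are spent on a detour and 3 undoing it).
Enumerating: D A B C H K J F | D I J M N K H F | D I J K H C B F.
That gives 3 routes.

3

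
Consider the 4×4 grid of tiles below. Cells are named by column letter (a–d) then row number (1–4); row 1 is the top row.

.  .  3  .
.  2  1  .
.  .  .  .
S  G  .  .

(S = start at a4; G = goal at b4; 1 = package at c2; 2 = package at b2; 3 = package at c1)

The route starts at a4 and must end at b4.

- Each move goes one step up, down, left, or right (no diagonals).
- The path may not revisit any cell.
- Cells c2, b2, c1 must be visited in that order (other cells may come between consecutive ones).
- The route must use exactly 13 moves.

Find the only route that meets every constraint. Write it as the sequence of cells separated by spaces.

The waypoints must appear in the order c2, b2, c1, with no cell reused.
Route from a4: up 1 to a3, right 2 to c3, up 1 to c2, left 1 to b2, up 1 to b1, right 2 to d1, down 3 to d4, left 2 to b4 — 13 moves in all.
Check: order respected (1 at step 4, 2 at step 5, 3 at step 7); 13 moves as required.

a4 a3 b3 c3 c2 b2 b1 c1 d1 d2 d3 d4 c4 b4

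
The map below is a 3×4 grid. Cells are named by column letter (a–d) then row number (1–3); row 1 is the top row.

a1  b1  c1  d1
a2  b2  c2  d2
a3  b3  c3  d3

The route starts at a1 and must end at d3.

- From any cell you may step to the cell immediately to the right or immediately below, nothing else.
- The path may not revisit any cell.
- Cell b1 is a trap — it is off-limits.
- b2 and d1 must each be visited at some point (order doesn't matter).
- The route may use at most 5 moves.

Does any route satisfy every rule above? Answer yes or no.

b2 is below but to the left of d1: going d1 → b2 would need a leftward move and b2 → d1 an upward move, so no right/down-only route can visit both required cells.

no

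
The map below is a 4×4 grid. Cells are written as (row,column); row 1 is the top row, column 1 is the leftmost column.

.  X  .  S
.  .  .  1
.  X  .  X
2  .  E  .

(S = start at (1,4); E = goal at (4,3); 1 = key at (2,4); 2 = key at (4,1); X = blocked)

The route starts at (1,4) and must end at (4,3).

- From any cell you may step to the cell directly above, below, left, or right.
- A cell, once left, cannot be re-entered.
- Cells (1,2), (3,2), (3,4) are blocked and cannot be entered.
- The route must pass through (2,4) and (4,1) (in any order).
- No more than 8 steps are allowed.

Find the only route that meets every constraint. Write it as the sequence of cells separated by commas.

(1,4), (2,4), (2,3), (2,2), (2,1), (3,1), (4,1), (4,2), (4,3)

Any route must reach (2,4) and (4,1) and still end at (4,3) within 8 moves, so the order of the required stops is forced.
Route from (1,4): down to (2,4), 3× left (reaching (2,1)), 2× down (reaching (4,1)), 2× right (reaching (4,3)) — 8 moves in all.
Check: all required cells visited; 8 ≤ 8 moves.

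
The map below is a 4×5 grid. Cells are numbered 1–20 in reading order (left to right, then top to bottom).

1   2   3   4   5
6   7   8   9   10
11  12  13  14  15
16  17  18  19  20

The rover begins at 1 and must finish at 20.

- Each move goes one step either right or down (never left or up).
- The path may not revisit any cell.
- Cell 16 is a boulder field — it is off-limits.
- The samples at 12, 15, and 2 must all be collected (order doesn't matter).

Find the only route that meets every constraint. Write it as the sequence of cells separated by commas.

Moves only go right or down, so the column and row indices never decrease.
Route from 1: right to 2, 2× down (reaching 12), 3× right (reaching 15), down to 20 — 7 moves in all.
Check: all required cells visited.

1, 2, 7, 12, 13, 14, 15, 20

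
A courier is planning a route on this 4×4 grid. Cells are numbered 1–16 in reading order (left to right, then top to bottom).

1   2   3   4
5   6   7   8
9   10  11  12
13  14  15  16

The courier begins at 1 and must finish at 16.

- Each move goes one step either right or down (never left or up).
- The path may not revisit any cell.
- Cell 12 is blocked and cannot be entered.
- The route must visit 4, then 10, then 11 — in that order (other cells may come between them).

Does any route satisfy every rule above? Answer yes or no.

10 lies to the left of 4, so going from 4 to 10 would need a leftward move — but moves only go right/down, so 4 cannot be visited before 10.

no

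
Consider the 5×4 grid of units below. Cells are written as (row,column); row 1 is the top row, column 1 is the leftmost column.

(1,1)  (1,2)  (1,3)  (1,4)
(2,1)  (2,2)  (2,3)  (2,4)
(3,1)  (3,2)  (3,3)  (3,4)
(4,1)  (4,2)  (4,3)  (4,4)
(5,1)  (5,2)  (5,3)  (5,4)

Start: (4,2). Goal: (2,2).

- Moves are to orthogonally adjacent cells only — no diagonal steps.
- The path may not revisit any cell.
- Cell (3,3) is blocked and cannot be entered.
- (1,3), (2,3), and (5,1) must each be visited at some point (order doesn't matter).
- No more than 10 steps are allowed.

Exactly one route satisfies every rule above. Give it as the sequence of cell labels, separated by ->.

The budget equals the shortest possible length, so every move has to be on a shortest route through the required cells.
Route from (4,2): down to (5,2), left to (5,1), 4× up (reaching (1,1)), 2× right (reaching (1,3)), down to (2,3), left to (2,2) — 10 moves in all.
Check: all required cells visited; 10 ≤ 10 moves.

(4,2) -> (5,2) -> (5,1) -> (4,1) -> (3,1) -> (2,1) -> (1,1) -> (1,2) -> (1,3) -> (2,3) -> (2,2)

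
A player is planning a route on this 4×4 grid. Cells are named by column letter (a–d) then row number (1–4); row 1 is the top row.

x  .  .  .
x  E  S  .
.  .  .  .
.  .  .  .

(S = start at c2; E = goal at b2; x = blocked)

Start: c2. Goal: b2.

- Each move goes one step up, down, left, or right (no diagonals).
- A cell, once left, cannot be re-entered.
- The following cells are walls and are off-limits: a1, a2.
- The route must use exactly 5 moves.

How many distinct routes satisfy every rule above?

Need simple routes of exactly 5 moves from c2 to b2 (Manhattan distance 1, so 2 moves are spent on a detour and 2 undoing it).
Enumerating: c2 c3 c4 b4 b3 b2 | c2 d2 d1 c1 b1 b2 | c2 d2 d3 c3 b3 b2.
That gives 3 routes.

3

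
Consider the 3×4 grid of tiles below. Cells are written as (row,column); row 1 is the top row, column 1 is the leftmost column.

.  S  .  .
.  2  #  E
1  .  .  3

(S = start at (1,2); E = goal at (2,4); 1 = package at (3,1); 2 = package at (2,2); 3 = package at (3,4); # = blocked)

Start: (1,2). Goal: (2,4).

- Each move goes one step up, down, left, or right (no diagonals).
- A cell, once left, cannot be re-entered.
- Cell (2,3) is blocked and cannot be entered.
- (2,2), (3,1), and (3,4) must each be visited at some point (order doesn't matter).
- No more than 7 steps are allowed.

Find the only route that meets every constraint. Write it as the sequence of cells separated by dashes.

Any route must reach (2,2), (3,1), and (3,4) and still end at (2,4) within 7 moves, so the order of the required stops is forced.
Route from (1,2): down 1 to (2,2), left 1 to (2,1), down 1 to (3,1), right 3 to (3,4), up 1 to (2,4) — 7 moves in all.
Check: all required cells visited; 7 ≤ 7 moves.

(1,2) - (2,2) - (2,1) - (3,1) - (3,2) - (3,3) - (3,4) - (2,4)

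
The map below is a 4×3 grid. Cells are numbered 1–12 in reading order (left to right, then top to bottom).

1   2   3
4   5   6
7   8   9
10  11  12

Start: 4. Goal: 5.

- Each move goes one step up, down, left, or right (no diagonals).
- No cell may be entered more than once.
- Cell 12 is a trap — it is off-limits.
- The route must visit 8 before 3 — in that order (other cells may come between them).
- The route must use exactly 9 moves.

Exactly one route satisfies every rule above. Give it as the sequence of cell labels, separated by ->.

4 -> 7 -> 10 -> 11 -> 8 -> 9 -> 6 -> 3 -> 2 -> 5

The waypoints must appear in the order 8, 3, with no cell reused.
Route from 4: down 2 to 10, right 1 to 11, up 1 to 8, right 1 to 9, up 2 to 3, left 1 to 2, down 1 to 5 — 9 moves in all.
Check: order respected (8 at step 4, 3 at step 7); 9 moves as required.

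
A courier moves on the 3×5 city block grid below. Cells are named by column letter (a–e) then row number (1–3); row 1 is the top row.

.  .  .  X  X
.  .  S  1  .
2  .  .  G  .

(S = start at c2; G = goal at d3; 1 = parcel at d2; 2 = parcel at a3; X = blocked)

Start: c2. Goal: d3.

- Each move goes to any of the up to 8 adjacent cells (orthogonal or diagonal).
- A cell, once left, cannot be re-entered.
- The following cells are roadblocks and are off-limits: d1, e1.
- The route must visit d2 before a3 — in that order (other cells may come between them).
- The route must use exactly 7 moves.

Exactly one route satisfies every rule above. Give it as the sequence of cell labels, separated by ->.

c2 -> d2 -> c1 -> b2 -> a3 -> b3 -> c3 -> d3

The waypoints must appear in the order d2, a3, with no cell reused.
Route from c2: right to d2, up-left to c1, 2× down-left (reaching a3), 3× right (reaching d3) — 7 moves in all.
Check: order respected (1 at step 1, 2 at step 4); 7 moves as required.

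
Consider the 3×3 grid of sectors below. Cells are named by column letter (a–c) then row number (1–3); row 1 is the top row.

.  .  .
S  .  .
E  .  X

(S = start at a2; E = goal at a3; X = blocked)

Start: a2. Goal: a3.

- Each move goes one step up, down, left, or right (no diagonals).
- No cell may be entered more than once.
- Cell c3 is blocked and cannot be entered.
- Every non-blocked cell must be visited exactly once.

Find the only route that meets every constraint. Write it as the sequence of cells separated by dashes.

Need to visit all 8 open cells exactly once, starting at a2 and ending at a3.
Cell a1 has only two open neighbours (a2 and b1), so the path must pass straight through it: one of those is the cell it's entered from and the other is where it exits.
Route from a2: up to a1, 2× right (reaching c1), down to c2, left to b2, down to b3, left to a3 — 7 moves in all.
Check: all 8 open cells covered.

a2 - a1 - b1 - c1 - c2 - b2 - b3 - a3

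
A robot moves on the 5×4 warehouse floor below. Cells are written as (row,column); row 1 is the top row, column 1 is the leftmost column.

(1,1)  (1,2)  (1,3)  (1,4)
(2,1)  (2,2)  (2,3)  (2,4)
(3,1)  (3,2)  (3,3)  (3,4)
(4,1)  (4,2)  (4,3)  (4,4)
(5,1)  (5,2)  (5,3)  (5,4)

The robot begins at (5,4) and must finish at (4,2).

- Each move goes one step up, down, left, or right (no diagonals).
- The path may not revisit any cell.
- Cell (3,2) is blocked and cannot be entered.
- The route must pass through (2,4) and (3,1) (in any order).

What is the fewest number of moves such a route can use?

9

Any route passes through (2,4) and (3,1) in some order between (5,4) and (4,2). Summing Manhattan distances along each leg and taking the cheapest ordering ((5,4) → (2,4) → (3,1) → (4,2)) gives a lower bound of 3 + 4 + 2 = 9 moves.
A route of 9 moves achieves this: (5,4) → (4,4) → (3,4) → (2,4) → (2,3) → (2,2) → (2,1) → (3,1) → (4,1) → (4,2).
Since 9 matches the lower bound, it is optimal.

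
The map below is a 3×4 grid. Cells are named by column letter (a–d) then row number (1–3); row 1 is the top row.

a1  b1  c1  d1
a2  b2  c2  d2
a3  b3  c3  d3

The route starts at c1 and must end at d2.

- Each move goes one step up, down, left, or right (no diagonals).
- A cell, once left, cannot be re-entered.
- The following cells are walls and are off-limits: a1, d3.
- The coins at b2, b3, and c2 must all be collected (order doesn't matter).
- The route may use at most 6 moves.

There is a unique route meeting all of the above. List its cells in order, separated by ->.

c1 -> b1 -> b2 -> b3 -> c3 -> c2 -> d2

The 6-move cap with required stops at b2, b3, c2 leaves no slack for detours.
Route from c1: left to b1, 2× down (reaching b3), right to c3, up to c2, right to d2 — 6 moves in all.
Check: all required cells visited; 6 ≤ 6 moves.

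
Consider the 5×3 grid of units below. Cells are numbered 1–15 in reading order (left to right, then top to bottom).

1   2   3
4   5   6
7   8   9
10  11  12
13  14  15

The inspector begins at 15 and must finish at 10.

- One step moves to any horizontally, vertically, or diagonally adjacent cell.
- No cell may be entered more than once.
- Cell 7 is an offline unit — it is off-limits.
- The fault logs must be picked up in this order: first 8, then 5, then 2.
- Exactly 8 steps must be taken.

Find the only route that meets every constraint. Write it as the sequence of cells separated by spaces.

15 12 8 5 2 6 9 11 10

The waypoints must appear in the order 8, 5, 2, with no cell reused.
Route from 15: up 1 to 12, up-left 1 to 8, up 2 to 2, down-right 1 to 6, down 1 to 9, down-left 1 to 11, left 1 to 10 — 8 moves in all.
Check: order respected (8 at step 2, 5 at step 3, 2 at step 4); 8 moves as required.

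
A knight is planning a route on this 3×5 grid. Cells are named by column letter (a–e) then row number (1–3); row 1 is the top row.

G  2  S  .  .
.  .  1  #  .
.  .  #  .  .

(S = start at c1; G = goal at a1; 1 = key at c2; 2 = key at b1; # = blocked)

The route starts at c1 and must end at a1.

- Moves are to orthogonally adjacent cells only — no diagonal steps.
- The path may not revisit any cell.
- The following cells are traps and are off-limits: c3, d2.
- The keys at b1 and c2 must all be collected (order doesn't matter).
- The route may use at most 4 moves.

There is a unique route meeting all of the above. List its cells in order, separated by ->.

c1 -> c2 -> b2 -> b1 -> a1

Any route must reach b1 and c2 and still end at a1 within 4 moves, so the order of the required stops is forced.
Route from c1: down to c2, left to b2, up to b1, left to a1 — 4 moves in all.
Check: all required cells visited; 4 ≤ 4 moves.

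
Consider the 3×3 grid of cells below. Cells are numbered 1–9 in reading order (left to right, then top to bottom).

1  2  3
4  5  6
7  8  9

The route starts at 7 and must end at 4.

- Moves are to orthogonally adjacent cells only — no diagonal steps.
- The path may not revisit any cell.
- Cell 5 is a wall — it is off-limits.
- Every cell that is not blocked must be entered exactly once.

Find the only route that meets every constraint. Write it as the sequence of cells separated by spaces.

Need to visit all 8 open cells exactly once, starting at 7 and ending at 4.
Cell 8 has only two open neighbours (7 and 9), so the path must pass straight through it: one of those is the cell it's entered from and the other is where it exits.
Route from 7: 2× right (reaching 9), 2× up (reaching 3), 2× left (reaching 1), down to 4 — 7 moves in all.
Check: all 8 open cells covered.

7 8 9 6 3 2 1 4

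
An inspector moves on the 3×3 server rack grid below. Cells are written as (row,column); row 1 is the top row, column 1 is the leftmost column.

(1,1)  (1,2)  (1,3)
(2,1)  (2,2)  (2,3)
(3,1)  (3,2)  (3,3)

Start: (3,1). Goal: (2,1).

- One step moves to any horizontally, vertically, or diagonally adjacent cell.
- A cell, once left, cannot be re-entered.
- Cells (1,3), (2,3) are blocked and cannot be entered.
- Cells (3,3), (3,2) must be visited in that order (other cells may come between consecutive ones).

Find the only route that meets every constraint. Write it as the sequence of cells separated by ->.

(3,1) -> (2,2) -> (3,3) -> (3,2) -> (2,1)

The waypoints must appear in the order (3,3), (3,2), with no cell reused.
Route from (3,1): up-right 1 to (2,2), down-right 1 to (3,3), left 1 to (3,2), up-left 1 to (2,1) — 4 moves in all.
Check: order respected ((3,3) at step 2, (3,2) at step 3).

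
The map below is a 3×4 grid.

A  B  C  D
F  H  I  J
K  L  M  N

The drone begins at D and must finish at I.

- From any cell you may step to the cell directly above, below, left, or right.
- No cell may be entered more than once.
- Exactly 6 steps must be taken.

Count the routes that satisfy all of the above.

3

Need simple routes of exactly 6 moves from D to I (Manhattan distance 2, so 2 moves are spent on a detour and 2 undoing it).
Enumerating: D J N M L H I | D C B H L M I | D C B A F H I.
That gives 3 routes.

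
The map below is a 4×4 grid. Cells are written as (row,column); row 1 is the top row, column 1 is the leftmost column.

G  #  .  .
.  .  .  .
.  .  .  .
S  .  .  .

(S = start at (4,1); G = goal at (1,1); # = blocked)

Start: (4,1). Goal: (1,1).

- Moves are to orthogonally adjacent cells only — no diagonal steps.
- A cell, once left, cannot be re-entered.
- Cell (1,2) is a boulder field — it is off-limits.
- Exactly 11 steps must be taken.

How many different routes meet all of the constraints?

14

Need simple routes of exactly 11 moves from (4,1) to (1,1) (Manhattan distance 3, so 4 moves are spent on a detour and 4 undoing it).
Branch systematically from the start, pruning whenever the remaining move budget drops below the Manhattan distance to (1,1) or differs from it in parity. Grouping the completions by first move — via (3,1): 5; via (4,2): 9 — and summing: 5 + 9 = 14.
That gives 14 routes.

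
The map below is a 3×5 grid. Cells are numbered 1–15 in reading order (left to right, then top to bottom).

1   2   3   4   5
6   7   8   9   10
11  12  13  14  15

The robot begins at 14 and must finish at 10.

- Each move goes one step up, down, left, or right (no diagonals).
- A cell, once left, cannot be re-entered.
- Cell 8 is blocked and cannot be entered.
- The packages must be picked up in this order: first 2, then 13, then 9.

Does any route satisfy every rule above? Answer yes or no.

no

Ignoring the required order, 4 revisit-free routes from 14 to 10 pass through all of 2, 13, and 9; the waypoint orders that occur are 13 → 2 → 9 (4) — never 2 → 13 → 9.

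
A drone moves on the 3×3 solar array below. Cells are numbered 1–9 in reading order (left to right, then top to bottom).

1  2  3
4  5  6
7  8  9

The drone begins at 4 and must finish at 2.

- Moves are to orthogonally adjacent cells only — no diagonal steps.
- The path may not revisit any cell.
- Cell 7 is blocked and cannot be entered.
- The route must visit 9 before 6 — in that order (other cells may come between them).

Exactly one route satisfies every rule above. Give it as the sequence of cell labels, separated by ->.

4 -> 5 -> 8 -> 9 -> 6 -> 3 -> 2

The waypoints must appear in the order 9, 6, with no cell reused.
Route from 4: right to 5, down to 8, right to 9, 2× up (reaching 3), left to 2 — 6 moves in all.
Check: order respected (9 at step 3, 6 at step 4).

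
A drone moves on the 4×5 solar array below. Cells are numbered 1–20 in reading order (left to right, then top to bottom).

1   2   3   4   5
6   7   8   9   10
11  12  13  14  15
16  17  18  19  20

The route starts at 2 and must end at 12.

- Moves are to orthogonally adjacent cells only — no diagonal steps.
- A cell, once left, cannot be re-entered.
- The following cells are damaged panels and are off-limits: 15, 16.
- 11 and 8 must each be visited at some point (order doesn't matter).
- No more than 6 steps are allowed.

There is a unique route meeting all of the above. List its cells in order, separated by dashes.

The 6-move cap with required stops at 11, 8 leaves no slack for detours.
Route from 2: right 1 to 3, down 1 to 8, left 2 to 6, down 1 to 11, right 1 to 12 — 6 moves in all.
Check: all required cells visited; 6 ≤ 6 moves.

2 - 3 - 8 - 7 - 6 - 11 - 12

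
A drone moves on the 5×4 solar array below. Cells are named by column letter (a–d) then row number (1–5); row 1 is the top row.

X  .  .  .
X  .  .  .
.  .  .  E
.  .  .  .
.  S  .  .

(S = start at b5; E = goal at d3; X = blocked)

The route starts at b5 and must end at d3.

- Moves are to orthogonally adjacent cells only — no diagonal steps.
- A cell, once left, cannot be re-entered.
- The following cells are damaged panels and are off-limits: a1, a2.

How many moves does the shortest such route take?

4

The Manhattan distance from b5 to d3 is |5−3| + |2−4| = 4, so at least 4 moves are needed.
A route of 4 moves achieves this: b5 → b4 → b3 → c3 → d3.
Since 4 matches the lower bound, it is optimal.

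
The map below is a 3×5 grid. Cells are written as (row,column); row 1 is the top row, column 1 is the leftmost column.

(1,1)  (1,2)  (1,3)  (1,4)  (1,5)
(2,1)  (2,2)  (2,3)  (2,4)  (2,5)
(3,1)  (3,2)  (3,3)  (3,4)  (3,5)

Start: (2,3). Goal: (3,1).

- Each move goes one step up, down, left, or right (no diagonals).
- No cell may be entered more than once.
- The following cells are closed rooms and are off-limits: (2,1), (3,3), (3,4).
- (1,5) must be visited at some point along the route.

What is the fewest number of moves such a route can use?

Any route passes through (1,5) somewhere between (2,3) and (3,1). Summing Manhattan distances along the two legs ((2,3) → (1,5) → (3,1)) gives a lower bound of 3 + 6 = 9 moves.
A route of 9 moves achieves this: (2,3) → (2,4) → (2,5) → (1,5) → (1,4) → (1,3) → (1,2) → (2,2) → (3,2) → (3,1).
Since 9 matches the lower bound, it is optimal.

9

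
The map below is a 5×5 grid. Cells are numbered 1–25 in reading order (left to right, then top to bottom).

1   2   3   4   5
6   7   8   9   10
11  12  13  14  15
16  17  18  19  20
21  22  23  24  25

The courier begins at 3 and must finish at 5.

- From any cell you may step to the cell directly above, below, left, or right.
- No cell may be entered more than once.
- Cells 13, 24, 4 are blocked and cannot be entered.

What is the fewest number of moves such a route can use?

The Manhattan distance from 3 to 5 is |1−1| + |3−5| = 2, so at least 2 moves are needed.
That bound ignores the blocked cells. Measuring each leg by the fewest moves that actually steer around them (3→5: 4) raises the lower bound to 4.
A route of 4 moves exists: 3 → 8 → 9 → 10 → 5.
Since 4 matches that lower bound, it is optimal.

4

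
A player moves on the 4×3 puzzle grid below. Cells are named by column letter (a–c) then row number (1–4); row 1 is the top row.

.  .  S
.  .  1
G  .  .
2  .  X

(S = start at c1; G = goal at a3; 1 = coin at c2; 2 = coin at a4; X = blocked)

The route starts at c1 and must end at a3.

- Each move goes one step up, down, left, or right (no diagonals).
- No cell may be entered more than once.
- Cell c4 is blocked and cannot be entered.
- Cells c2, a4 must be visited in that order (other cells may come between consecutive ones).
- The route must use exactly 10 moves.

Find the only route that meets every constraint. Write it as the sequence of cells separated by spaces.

The waypoints must appear in the order c2, a4, with no cell reused.
Route from c1: left 2 to a1, down 1 to a2, right 2 to c2, down 1 to c3, left 1 to b3, down 1 to b4, left 1 to a4, up 1 to a3 — 10 moves in all.
Check: order respected (1 at step 5, 2 at step 9); 10 moves as required.

c1 b1 a1 a2 b2 c2 c3 b3 b4 a4 a3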